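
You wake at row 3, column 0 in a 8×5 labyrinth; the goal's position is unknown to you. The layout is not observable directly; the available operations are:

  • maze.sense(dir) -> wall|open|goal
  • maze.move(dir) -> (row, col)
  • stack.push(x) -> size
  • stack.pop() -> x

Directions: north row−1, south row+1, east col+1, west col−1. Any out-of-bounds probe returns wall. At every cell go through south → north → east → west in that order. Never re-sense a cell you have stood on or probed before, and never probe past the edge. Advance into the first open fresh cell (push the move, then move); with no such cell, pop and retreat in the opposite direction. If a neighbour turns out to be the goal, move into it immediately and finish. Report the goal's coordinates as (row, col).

I use maze.sense using dir→south, and get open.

Invoking stack.push using x→south, and get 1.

Invoking maze.move using dir→south, → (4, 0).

Next I call maze.sense using dir→south, and get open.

I use stack.push using x→south, — result: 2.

I call maze.move using dir→south, and see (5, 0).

Next I call maze.sense using dir→south, which returns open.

Then stack.push using x→south, : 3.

Now I run maze.move using dir→south, yielding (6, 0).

I run maze.sense using dir→south, : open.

Calling stack.push using x→south, and get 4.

Next I call maze.move using dir→south, yielding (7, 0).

I try maze.sense using dir→east, giving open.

Invoking stack.push using x→east, and see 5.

I use maze.move using dir→east, : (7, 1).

Next I call maze.sense using dir→north, yielding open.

I use stack.push using x→north, giving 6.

Using maze.move using dir→north, and get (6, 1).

Then maze.sense using dir→north, — result: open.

Then stack.push using x→north, and see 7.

Now I run maze.move using dir→north, which returns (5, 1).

Next I call maze.sense using dir→north, giving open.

Invoking stack.push using x→north, which returns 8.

Using maze.move using dir→north, and see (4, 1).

Using maze.sense using dir→north, : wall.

I call maze.sense using dir→east, and observe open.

I use stack.push using x→east, giving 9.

I invoke maze.move using dir→east, and get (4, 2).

I call maze.sense using dir→south, giving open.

Calling stack.push using x→south, : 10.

Invoking maze.move using dir→south, which returns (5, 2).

Using maze.sense using dir→south, : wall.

I run maze.sense using dir→east, and get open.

Next I call stack.push using x→east, → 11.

I run maze.move using dir→east, : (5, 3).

I try maze.sense using dir→south, — result: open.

Using stack.push using x→south, — result: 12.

I run maze.move using dir→south, and observe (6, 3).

I call maze.sense using dir→south, — result: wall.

Next I call maze.sense using dir→east, which returns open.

Calling stack.push using x→east, giving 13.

Using maze.move using dir→east, yielding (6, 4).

Next I call maze.sense using dir→south, yielding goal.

I run maze.move using dir→south, yielding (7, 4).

Answer: (7, 4)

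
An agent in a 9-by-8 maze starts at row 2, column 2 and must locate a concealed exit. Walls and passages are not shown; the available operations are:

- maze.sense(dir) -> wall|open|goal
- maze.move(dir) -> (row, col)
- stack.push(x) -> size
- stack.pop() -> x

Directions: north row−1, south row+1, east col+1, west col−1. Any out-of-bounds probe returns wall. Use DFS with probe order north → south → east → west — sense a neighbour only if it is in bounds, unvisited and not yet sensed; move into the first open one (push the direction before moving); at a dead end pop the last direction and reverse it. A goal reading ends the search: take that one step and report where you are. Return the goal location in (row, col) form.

~$ sense north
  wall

~$ sense south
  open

~$ push south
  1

~$ move south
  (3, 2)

~$ sense south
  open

~$ push south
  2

~$ move south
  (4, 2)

~$ sense south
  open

~$ push south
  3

~$ move south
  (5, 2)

~$ sense south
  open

~$ push south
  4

~$ move south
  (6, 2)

~$ sense south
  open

~$ push south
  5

~$ move south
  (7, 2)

~$ sense south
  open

~$ push south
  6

~$ move south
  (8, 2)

~$ sense east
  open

~$ push east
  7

~$ move east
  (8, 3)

~$ sense north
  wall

~$ sense east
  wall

~$ pop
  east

~$ move west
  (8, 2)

~$ sense west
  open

~$ push west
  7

~$ move west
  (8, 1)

~$ sense north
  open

~$ push north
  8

~$ move north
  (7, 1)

~$ sense north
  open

~$ push north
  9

~$ move north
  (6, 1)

~$ sense north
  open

~$ push north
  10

~$ move north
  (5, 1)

~$ sense north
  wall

~$ sense west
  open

~$ push west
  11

~$ move west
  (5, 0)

~$ sense north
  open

~$ push north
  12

~$ move north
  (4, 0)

~$ sense north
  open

~$ push north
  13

~$ move north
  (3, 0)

~$ sense north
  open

~$ push north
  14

~$ move north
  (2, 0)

~$ sense north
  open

~$ push north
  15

~$ move north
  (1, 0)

~$ sense north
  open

~$ push north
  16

~$ move north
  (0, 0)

~$ sense east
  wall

~$ pop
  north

~$ move south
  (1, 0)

~$ sense east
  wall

~$ pop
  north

~$ move south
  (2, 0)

~$ sense east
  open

~$ push east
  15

~$ move east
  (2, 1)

~$ sense south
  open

~$ push south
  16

~$ move south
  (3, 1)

~$ pop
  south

~$ move north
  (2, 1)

~$ pop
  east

~$ move west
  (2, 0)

~$ pop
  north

~$ move south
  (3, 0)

~$ pop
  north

~$ move south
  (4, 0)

~$ pop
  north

~$ move south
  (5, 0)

~$ sense south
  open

~$ push south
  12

~$ move south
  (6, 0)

~$ sense south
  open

~$ push south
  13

~$ move south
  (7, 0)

~$ sense south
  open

~$ push south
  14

~$ move south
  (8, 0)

~$ pop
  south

~$ move north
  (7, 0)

~$ pop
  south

~$ move north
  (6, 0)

~$ pop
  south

~$ move north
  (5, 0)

~$ pop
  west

~$ move east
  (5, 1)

~$ pop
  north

~$ move south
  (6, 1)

~$ pop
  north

~$ move south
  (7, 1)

~$ pop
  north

~$ move south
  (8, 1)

~$ pop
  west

~$ move east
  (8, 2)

~$ pop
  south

~$ move north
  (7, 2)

~$ pop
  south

~$ move north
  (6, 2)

~$ sense east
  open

~$ push east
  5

~$ move east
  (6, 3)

~$ sense north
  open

~$ push north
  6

~$ move north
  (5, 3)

~$ sense north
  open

~$ push north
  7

~$ move north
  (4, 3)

~$ sense north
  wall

~$ sense east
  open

~$ push east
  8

~$ move east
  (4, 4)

~$ sense north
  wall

~$ sense south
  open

~$ push south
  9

~$ move south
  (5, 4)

~$ sense south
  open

~$ push south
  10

~$ move south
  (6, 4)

~$ sense south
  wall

~$ sense east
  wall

~$ pop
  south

~$ move north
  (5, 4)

~$ sense east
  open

~$ push east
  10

~$ move east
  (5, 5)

~$ sense north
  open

~$ push north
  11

~$ move north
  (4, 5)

~$ sense north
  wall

~$ sense east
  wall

~$ pop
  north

~$ move south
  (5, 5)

~$ sense east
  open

~$ push east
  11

~$ move east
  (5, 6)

~$ sense south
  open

~$ push south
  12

~$ move south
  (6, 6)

~$ sense south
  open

~$ push south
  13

~$ move south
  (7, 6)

~$ sense south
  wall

~$ sense east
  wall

~$ sense west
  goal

~$ move west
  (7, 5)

Answer: (7, 5)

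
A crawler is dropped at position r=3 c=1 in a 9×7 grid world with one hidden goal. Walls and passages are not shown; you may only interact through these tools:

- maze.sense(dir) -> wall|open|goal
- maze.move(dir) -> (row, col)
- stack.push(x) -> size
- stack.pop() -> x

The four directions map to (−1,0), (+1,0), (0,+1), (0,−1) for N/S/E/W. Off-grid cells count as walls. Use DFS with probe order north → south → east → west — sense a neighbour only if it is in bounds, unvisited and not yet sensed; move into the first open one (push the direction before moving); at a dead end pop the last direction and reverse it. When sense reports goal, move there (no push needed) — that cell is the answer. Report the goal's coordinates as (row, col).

→ maze.sense(dir→north)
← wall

→ maze.sense(dir→south)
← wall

→ maze.sense(dir→east)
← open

→ stack.push(x→east)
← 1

→ maze.move(dir→east)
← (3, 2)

→ maze.sense(dir→north)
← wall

→ maze.sense(dir→south)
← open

→ stack.push(x→south)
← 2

→ maze.move(dir→south)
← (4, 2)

→ maze.sense(dir→south)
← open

→ stack.push(x→south)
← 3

→ maze.move(dir→south)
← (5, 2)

→ maze.sense(dir→south)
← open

→ stack.push(x→south)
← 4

→ maze.move(dir→south)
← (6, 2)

→ maze.sense(dir→south)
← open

→ stack.push(x→south)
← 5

→ maze.move(dir→south)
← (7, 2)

→ maze.sense(dir→south)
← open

→ stack.push(x→south)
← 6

→ maze.move(dir→south)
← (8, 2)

→ maze.sense(dir→east)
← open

→ stack.push(x→east)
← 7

→ maze.move(dir→east)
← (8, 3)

→ maze.sense(dir→north)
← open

→ stack.push(x→north)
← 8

→ maze.move(dir→north)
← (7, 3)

→ maze.sense(dir→north)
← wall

→ maze.sense(dir→east)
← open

→ stack.push(x→east)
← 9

→ maze.move(dir→east)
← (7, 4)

→ maze.sense(dir→north)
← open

→ stack.push(x→north)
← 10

→ maze.move(dir→north)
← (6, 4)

→ maze.sense(dir→north)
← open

→ stack.push(x→north)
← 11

→ maze.move(dir→north)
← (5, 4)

→ maze.sense(dir→north)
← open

→ stack.push(x→north)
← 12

→ maze.move(dir→north)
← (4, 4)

→ maze.sense(dir→north)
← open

→ stack.push(x→north)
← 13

→ maze.move(dir→north)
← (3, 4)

→ maze.sense(dir→north)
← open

→ stack.push(x→north)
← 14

→ maze.move(dir→north)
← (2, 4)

→ maze.sense(dir→north)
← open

→ stack.push(x→north)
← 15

→ maze.move(dir→north)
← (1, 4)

→ maze.sense(dir→north)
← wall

→ maze.sense(dir→east)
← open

→ stack.push(x→east)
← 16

→ maze.move(dir→east)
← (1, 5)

→ maze.sense(dir→north)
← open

→ stack.push(x→north)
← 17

→ maze.move(dir→north)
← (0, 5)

→ maze.sense(dir→east)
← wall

→ stack.pop()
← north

→ maze.move(dir→south)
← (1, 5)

→ maze.sense(dir→south)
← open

→ stack.push(x→south)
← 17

→ maze.move(dir→south)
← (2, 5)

→ maze.sense(dir→south)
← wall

→ maze.sense(dir→east)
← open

→ stack.push(x→east)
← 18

→ maze.move(dir→east)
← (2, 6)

→ maze.sense(dir→north)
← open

→ stack.push(x→north)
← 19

→ maze.move(dir→north)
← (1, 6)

→ stack.pop()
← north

→ maze.move(dir→south)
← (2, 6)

→ maze.sense(dir→south)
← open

→ stack.push(x→south)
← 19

→ maze.move(dir→south)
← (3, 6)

→ maze.sense(dir→south)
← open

→ stack.push(x→south)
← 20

→ maze.move(dir→south)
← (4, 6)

→ maze.sense(dir→south)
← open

→ stack.push(x→south)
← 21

→ maze.move(dir→south)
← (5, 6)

→ maze.sense(dir→south)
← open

→ stack.push(x→south)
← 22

→ maze.move(dir→south)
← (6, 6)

→ maze.sense(dir→south)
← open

→ stack.push(x→south)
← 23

→ maze.move(dir→south)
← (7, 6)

→ maze.sense(dir→south)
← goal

→ maze.move(dir→south)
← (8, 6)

Answer: (8, 6)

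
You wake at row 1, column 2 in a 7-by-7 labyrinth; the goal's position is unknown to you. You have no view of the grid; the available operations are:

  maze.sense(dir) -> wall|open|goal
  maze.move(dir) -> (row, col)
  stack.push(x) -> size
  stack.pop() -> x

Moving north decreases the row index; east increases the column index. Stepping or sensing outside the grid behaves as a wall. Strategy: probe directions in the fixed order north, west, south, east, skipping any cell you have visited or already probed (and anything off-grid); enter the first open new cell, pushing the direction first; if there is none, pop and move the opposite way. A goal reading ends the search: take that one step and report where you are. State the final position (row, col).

Next I call maze.sense on dir→north, which returns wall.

Then maze.sense on dir→west, which returns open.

I call stack.push on x→west, : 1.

Calling maze.move on dir→west, and get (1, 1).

I run maze.sense on dir→north, and get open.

Next I call stack.push on x→north, → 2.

I invoke maze.move on dir→north, giving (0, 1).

Using maze.sense on dir→west, → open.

Next I call stack.push on x→west, and see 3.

Invoking maze.move on dir→west, giving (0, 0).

I run maze.sense on dir→south, → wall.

Then stack.pop, yielding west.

Now I run maze.move on dir→east, and see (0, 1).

I use stack.pop(), and observe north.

I invoke maze.move on dir→south, → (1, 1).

I run maze.sense on dir→south, and observe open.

I invoke stack.push on x→south, and observe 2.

Now I run maze.move on dir→south, and get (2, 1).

I invoke maze.sense on dir→west, yielding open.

Next I call stack.push on x→west, → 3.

I invoke maze.move on dir→west, : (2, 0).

Calling maze.sense on dir→south, → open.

I use stack.push on x→south, and see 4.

I invoke maze.move on dir→south, : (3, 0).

Next I call maze.sense on dir→south, — result: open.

I invoke stack.push on x→south, → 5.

I invoke maze.move on dir→south, giving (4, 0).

Using maze.sense on dir→south, → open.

I invoke stack.push on x→south, → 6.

I call maze.move on dir→south, : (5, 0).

I run maze.sense on dir→south, and see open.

I try stack.push on x→south, giving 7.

Then maze.move on dir→south, yielding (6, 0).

I try maze.sense on dir→east, yielding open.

I use stack.push on x→east, — result: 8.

Invoking maze.move on dir→east, and get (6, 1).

I call maze.sense on dir→north, — result: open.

Calling stack.push on x→north, and observe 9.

I try maze.move on dir→north, — result: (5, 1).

Invoking maze.sense on dir→north, → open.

Invoking stack.push on x→north, and observe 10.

I use maze.move on dir→north, giving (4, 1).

Now I run maze.sense on dir→north, and observe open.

Invoking stack.push on x→north, : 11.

I invoke maze.move on dir→north, giving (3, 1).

Then maze.sense on dir→east, giving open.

I call stack.push on x→east, giving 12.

Then maze.move on dir→east, yielding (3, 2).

Using maze.sense on dir→north, and observe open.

Next I call stack.push on x→north, → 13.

I run maze.move on dir→north, and observe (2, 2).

Invoking maze.sense on dir→east, : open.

Using stack.push on x→east, — result: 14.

Next I call maze.move on dir→east, which returns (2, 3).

Using maze.sense on dir→north, : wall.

Using maze.sense on dir→south, and get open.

I call stack.push on x→south, and see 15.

I use maze.move on dir→south, and see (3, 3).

I try maze.sense on dir→south, and observe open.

Invoking stack.push on x→south, and get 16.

I invoke maze.move on dir→south, giving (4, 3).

I call maze.sense on dir→west, : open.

I invoke stack.push on x→west, : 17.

Invoking maze.move on dir→west, : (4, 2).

Using maze.sense on dir→south, — result: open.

Invoking stack.push on x→south, → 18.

Then maze.move on dir→south, which returns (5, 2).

I invoke maze.sense on dir→south, giving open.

Using stack.push on x→south, and see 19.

Then maze.move on dir→south, and get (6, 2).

Then maze.sense on dir→east, which returns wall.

Invoking stack.pop(), → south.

I run maze.move on dir→north, and observe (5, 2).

I try maze.sense on dir→east, and observe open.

I try stack.push on x→east, → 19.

Now I run maze.move on dir→east, yielding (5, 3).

I run maze.sense on dir→east, : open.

I try stack.push on x→east, : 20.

I invoke maze.move on dir→east, yielding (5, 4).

Now I run maze.sense on dir→north, : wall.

I try maze.sense on dir→south, and observe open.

I use stack.push on x→south, giving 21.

Now I run maze.move on dir→south, and observe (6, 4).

I use maze.sense on dir→east, yielding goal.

Now I run maze.move on dir→east, and see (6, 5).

Answer: (6, 5)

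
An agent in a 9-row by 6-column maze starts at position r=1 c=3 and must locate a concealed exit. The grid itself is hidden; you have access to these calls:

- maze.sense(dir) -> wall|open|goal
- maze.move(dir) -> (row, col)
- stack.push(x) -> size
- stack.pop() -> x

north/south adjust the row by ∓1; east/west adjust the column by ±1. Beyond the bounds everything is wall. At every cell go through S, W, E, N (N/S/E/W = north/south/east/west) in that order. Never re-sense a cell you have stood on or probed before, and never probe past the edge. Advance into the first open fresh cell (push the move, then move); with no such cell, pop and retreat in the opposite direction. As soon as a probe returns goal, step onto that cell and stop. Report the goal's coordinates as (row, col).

Step: maze.sense[dir: south]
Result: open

Step: stack.push[x: south]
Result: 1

Step: maze.move[dir: south]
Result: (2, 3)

Step: maze.sense[dir: south]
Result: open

Step: stack.push[x: south]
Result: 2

Step: maze.move[dir: south]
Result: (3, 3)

Step: maze.sense[dir: south]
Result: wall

Step: maze.sense[dir: west]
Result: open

Step: stack.push[x: west]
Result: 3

Step: maze.move[dir: west]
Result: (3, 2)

Step: maze.sense[dir: south]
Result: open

Step: stack.push[x: south]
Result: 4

Step: maze.move[dir: south]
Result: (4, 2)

Step: maze.sense[dir: south]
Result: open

Step: stack.push[x: south]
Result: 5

Step: maze.move[dir: south]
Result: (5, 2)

Step: maze.sense[dir: south]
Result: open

Step: stack.push[x: south]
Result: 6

Step: maze.move[dir: south]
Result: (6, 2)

Step: maze.sense[dir: south]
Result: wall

Step: maze.sense[dir: west]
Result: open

Step: stack.push[x: west]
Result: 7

Step: maze.move[dir: west]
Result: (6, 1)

Step: maze.sense[dir: south]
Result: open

Step: stack.push[x: south]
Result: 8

Step: maze.move[dir: south]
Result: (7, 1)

Step: maze.sense[dir: south]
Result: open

Step: stack.push[x: south]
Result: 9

Step: maze.move[dir: south]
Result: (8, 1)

Step: maze.sense[dir: west]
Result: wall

Step: maze.sense[dir: east]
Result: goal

Step: maze.move[dir: east]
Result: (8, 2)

Answer: (8, 2)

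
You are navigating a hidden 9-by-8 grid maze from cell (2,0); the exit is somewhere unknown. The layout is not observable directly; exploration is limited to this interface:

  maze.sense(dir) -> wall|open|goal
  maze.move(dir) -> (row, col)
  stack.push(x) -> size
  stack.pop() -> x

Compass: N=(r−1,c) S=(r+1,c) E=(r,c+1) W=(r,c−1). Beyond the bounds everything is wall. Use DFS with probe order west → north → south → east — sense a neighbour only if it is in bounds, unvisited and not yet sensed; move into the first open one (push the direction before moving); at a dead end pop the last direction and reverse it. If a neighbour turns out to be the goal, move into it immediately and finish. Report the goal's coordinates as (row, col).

Next I call sense(dir=north), yielding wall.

Invoking sense(dir=south), and see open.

I invoke push(x=south), and get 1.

Now I run move(dir=south), — result: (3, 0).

Next I call sense(dir=south), yielding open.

Next I call push(x=south), giving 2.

I try move(dir=south), and see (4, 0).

I run sense(dir=south), and observe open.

I use push(x=south), and observe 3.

I try move(dir=south), and see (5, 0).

Then sense(dir=south), and get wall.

Next I call sense(dir=east), — result: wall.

I call pop(), which returns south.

I run move(dir=north), giving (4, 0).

Calling sense(dir=east), and get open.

Calling push(x=east), : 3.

I invoke move(dir=east), and get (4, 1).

Now I run sense(dir=north), which returns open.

I invoke push(x=north), and observe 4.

Calling move(dir=north), and get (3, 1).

Invoking sense(dir=north), and get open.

Next I call push(x=north), and get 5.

I call move(dir=north), and get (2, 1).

Now I run sense(dir=north), and get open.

Using push(x=north), which returns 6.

I try move(dir=north), yielding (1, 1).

Calling sense(dir=north), — result: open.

I invoke push(x=north), which returns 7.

Next I call move(dir=north), : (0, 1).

Calling sense(dir=west), which returns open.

I call push(x=west), and get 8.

Then move(dir=west), yielding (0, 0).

Then pop(), : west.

I invoke move(dir=east), and get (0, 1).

Next I call sense(dir=east), giving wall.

Now I run pop, — result: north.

Invoking move(dir=south), which returns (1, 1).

Now I run sense(dir=east), : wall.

I try pop(), and see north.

Next I call move(dir=south), → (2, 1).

Then sense(dir=east), → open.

I call push(x=east), and see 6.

I invoke move(dir=east), and observe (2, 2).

I run sense(dir=south), yielding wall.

Now I run sense(dir=east), and see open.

Invoking push(x=east), and observe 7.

Invoking move(dir=east), and observe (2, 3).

Then sense(dir=north), → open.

I invoke push(x=north), giving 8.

Then move(dir=north), giving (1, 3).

Calling sense(dir=north), giving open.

I run push(x=north), which returns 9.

I use move(dir=north), — result: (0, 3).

I try sense(dir=east), and observe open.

Next I call push(x=east), and observe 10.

Then move(dir=east), and observe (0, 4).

I use sense(dir=south), giving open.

I try push(x=south), — result: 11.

I use move(dir=south), which returns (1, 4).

I use sense(dir=south), which returns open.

Next I call push(x=south), → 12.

Using move(dir=south), giving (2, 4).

I run sense(dir=south), — result: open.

Calling push(x=south), and get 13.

Then move(dir=south), which returns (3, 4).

Then sense(dir=west), and get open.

Then push(x=west), giving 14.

I call move(dir=west), and get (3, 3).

I run sense(dir=south), and see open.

Next I call push(x=south), yielding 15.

I invoke move(dir=south), : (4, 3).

Using sense(dir=west), giving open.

Now I run push(x=west), → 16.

Next I call move(dir=west), and see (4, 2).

I invoke sense(dir=south), and observe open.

I call push(x=south), — result: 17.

I invoke move(dir=south), which returns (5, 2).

Invoking sense(dir=south), : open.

I run push(x=south), and get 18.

I run move(dir=south), : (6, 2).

I call sense(dir=west), giving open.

Calling push(x=west), giving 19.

Now I run move(dir=west), — result: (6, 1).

I use sense(dir=south), and get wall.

Invoking pop(), which returns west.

I use move(dir=east), and get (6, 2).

Invoking sense(dir=south), → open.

Invoking push(x=south), and observe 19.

I use move(dir=south), yielding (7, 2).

I invoke sense(dir=south), : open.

Next I call push(x=south), and see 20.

I invoke move(dir=south), giving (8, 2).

I invoke sense(dir=west), which returns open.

I try push(x=west), giving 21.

I call move(dir=west), and see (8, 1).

Invoking sense(dir=west), and observe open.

I invoke push(x=west), which returns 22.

I invoke move(dir=west), and see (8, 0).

Calling sense(dir=north), and get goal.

Now I run move(dir=north), giving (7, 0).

Answer: (7, 0)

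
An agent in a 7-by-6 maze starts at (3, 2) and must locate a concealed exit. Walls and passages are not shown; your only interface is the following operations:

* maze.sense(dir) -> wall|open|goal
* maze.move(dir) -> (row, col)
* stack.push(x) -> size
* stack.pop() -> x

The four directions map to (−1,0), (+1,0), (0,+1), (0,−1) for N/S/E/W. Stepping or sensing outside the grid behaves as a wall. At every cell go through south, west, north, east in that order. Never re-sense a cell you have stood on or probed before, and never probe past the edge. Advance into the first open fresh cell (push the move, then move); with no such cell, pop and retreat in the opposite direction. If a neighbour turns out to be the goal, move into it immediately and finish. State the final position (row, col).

Do: maze.sense[dir='south']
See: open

Do: stack.push[x='south']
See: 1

Do: maze.move[dir='south']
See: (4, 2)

Do: maze.sense[dir='south']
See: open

Do: stack.push[x='south']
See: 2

Do: maze.move[dir='south']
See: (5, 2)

Do: maze.sense[dir='south']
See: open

Do: stack.push[x='south']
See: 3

Do: maze.move[dir='south']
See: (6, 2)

Do: maze.sense[dir='west']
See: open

Do: stack.push[x='west']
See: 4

Do: maze.move[dir='west']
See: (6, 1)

Do: maze.sense[dir='west']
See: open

Do: stack.push[x='west']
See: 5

Do: maze.move[dir='west']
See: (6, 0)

Do: maze.sense[dir='north']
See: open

Do: stack.push[x='north']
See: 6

Do: maze.move[dir='north']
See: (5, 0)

Do: maze.sense[dir='north']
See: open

Do: stack.push[x='north']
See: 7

Do: maze.move[dir='north']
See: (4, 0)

Do: maze.sense[dir='north']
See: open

Do: stack.push[x='north']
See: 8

Do: maze.move[dir='north']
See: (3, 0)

Do: maze.sense[dir='north']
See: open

Do: stack.push[x='north']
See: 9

Do: maze.move[dir='north']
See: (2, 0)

Do: maze.sense[dir='north']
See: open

Do: stack.push[x='north']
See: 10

Do: maze.move[dir='north']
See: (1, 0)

Do: maze.sense[dir='north']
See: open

Do: stack.push[x='north']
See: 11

Do: maze.move[dir='north']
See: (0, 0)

Do: maze.sense[dir='east']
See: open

Do: stack.push[x='east']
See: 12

Do: maze.move[dir='east']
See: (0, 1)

Do: maze.sense[dir='south']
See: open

Do: stack.push[x='south']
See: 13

Do: maze.move[dir='south']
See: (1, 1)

Do: maze.sense[dir='south']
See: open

Do: stack.push[x='south']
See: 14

Do: maze.move[dir='south']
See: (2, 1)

Do: maze.sense[dir='south']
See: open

Do: stack.push[x='south']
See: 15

Do: maze.move[dir='south']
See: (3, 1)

Do: maze.sense[dir='south']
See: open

Do: stack.push[x='south']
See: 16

Do: maze.move[dir='south']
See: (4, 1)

Do: maze.sense[dir='south']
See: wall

Do: stack.pop[]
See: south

Do: maze.move[dir='north']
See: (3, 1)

Do: stack.pop[]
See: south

Do: maze.move[dir='north']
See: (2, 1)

Do: maze.sense[dir='east']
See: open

Do: stack.push[x='east']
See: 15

Do: maze.move[dir='east']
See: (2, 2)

Do: maze.sense[dir='north']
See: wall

Do: maze.sense[dir='east']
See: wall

Do: stack.pop[]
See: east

Do: maze.move[dir='west']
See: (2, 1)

Do: stack.pop[]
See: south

Do: maze.move[dir='north']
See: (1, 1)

Do: stack.pop[]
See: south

Do: maze.move[dir='north']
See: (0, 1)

Do: maze.sense[dir='east']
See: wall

Do: stack.pop[]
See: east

Do: maze.move[dir='west']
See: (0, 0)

Do: stack.pop[]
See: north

Do: maze.move[dir='south']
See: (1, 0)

Do: stack.pop[]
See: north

Do: maze.move[dir='south']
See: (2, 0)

Do: stack.pop[]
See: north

Do: maze.move[dir='south']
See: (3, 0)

Do: stack.pop[]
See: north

Do: maze.move[dir='south']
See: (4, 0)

Do: stack.pop[]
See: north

Do: maze.move[dir='south']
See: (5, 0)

Do: stack.pop[]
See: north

Do: maze.move[dir='south']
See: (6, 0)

Do: stack.pop[]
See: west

Do: maze.move[dir='east']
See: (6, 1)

Do: stack.pop[]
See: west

Do: maze.move[dir='east']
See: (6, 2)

Do: maze.sense[dir='east']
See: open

Do: stack.push[x='east']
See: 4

Do: maze.move[dir='east']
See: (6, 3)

Do: maze.sense[dir='north']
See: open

Do: stack.push[x='north']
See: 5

Do: maze.move[dir='north']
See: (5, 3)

Do: maze.sense[dir='north']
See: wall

Do: maze.sense[dir='east']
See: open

Do: stack.push[x='east']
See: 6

Do: maze.move[dir='east']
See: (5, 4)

Do: maze.sense[dir='south']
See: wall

Do: maze.sense[dir='north']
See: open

Do: stack.push[x='north']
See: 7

Do: maze.move[dir='north']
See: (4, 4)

Do: maze.sense[dir='north']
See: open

Do: stack.push[x='north']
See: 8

Do: maze.move[dir='north']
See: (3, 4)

Do: maze.sense[dir='west']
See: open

Do: stack.push[x='west']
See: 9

Do: maze.move[dir='west']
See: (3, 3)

Do: stack.pop[]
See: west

Do: maze.move[dir='east']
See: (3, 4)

Do: maze.sense[dir='north']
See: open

Do: stack.push[x='north']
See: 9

Do: maze.move[dir='north']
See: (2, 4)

Do: maze.sense[dir='north']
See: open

Do: stack.push[x='north']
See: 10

Do: maze.move[dir='north']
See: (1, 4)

Do: maze.sense[dir='west']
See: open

Do: stack.push[x='west']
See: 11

Do: maze.move[dir='west']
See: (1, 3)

Do: maze.sense[dir='north']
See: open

Do: stack.push[x='north']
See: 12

Do: maze.move[dir='north']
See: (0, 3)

Do: maze.sense[dir='east']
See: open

Do: stack.push[x='east']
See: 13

Do: maze.move[dir='east']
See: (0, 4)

Do: maze.sense[dir='east']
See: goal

Do: maze.move[dir='east']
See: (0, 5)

Answer: (0, 5)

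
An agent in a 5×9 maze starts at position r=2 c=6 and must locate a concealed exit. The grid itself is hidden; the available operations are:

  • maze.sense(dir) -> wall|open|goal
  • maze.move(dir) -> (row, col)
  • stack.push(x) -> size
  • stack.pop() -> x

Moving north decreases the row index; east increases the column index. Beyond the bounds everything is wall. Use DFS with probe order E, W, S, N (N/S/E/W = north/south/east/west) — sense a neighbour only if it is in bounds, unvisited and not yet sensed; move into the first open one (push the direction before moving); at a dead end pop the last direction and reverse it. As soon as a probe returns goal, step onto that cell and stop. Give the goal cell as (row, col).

$ maze.sense dir→east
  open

$ stack.push x→east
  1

$ maze.move dir→east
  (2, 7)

$ maze.sense dir→east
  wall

$ maze.sense dir→south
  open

$ stack.push x→south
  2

$ maze.move dir→south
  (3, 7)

$ maze.sense dir→east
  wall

$ maze.sense dir→west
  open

$ stack.push x→west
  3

$ maze.move dir→west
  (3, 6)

$ maze.sense dir→west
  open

$ stack.push x→west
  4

$ maze.move dir→west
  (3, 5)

$ maze.sense dir→west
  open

$ stack.push x→west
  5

$ maze.move dir→west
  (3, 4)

$ maze.sense dir→west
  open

$ stack.push x→west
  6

$ maze.move dir→west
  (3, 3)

$ maze.sense dir→west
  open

$ stack.push x→west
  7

$ maze.move dir→west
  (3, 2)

$ maze.sense dir→west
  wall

$ maze.sense dir→south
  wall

$ maze.sense dir→north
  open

$ stack.push x→north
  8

$ maze.move dir→north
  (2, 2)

$ maze.sense dir→east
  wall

$ maze.sense dir→west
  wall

$ maze.sense dir→north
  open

$ stack.push x→north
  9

$ maze.move dir→north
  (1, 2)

$ maze.sense dir→east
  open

$ stack.push x→east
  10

$ maze.move dir→east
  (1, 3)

$ maze.sense dir→east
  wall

$ maze.sense dir→north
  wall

$ stack.pop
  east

$ maze.move dir→west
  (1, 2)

$ maze.sense dir→west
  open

$ stack.push x→west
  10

$ maze.move dir→west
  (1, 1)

$ maze.sense dir→west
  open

$ stack.push x→west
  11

$ maze.move dir→west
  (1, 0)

$ maze.sense dir→south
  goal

$ maze.move dir→south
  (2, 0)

Answer: (2, 0)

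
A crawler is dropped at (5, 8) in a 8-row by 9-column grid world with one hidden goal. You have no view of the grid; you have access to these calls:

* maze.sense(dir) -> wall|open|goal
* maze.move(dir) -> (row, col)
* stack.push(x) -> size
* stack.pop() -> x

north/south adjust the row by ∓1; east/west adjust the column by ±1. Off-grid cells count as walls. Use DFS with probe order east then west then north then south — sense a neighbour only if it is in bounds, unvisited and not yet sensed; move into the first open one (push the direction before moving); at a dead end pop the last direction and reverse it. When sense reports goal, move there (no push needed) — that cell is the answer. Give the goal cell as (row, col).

% sense(dir→west) == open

% push(x→west) == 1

% move(dir→west) == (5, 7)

% sense(dir→west) == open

% push(x→west) == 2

% move(dir→west) == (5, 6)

% sense(dir→west) == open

% push(x→west) == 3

% move(dir→west) == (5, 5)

% sense(dir→west) == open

% push(x→west) == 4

% move(dir→west) == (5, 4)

% sense(dir→west) == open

% push(x→west) == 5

% move(dir→west) == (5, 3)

% sense(dir→west) == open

% push(x→west) == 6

% move(dir→west) == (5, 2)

% sense(dir→west) == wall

% sense(dir→north) == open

% push(x→north) == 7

% move(dir→north) == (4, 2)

% sense(dir→east) == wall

% sense(dir→west) == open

% push(x→west) == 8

% move(dir→west) == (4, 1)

% sense(dir→west) == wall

% sense(dir→north) == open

% push(x→north) == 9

% move(dir→north) == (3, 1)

% sense(dir→east) == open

% push(x→east) == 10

% move(dir→east) == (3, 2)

% sense(dir→east) == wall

% sense(dir→north) == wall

% pop() == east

% move(dir→west) == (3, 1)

% sense(dir→west) == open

% push(x→west) == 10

% move(dir→west) == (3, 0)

% sense(dir→north) == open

% push(x→north) == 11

% move(dir→north) == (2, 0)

% sense(dir→east) == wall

% sense(dir→north) == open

% push(x→north) == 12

% move(dir→north) == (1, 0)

% sense(dir→east) == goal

% move(dir→east) == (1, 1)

Answer: (1, 1)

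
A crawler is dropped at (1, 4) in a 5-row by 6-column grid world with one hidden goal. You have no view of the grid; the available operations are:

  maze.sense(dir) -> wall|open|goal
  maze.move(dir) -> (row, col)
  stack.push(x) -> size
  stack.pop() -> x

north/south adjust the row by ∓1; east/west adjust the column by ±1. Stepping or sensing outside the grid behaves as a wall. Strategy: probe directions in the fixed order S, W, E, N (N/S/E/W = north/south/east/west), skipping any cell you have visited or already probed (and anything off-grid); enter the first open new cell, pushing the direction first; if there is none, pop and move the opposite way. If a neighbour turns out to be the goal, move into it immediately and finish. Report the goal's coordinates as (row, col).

Step: sense[south]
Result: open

Step: push[south]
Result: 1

Step: move[south]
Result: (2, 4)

Step: sense[south]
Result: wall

Step: sense[west]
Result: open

Step: push[west]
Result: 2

Step: move[west]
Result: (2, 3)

Step: sense[south]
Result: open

Step: push[south]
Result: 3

Step: move[south]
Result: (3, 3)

Step: sense[south]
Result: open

Step: push[south]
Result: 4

Step: move[south]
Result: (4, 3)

Step: sense[west]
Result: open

Step: push[west]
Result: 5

Step: move[west]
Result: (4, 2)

Step: sense[west]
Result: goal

Step: move[west]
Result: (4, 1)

Answer: (4, 1)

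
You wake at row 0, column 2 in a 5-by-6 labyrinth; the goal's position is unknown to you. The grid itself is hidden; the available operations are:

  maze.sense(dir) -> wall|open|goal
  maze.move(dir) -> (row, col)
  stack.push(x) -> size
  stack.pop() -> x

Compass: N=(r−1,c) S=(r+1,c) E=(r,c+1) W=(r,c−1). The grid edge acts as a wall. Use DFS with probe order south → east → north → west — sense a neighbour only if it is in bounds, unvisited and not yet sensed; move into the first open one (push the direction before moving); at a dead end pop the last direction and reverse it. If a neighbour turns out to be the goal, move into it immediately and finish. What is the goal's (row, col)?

-- 1. maze.sense(dir: south) : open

-- 2. stack.push(x: south) : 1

-- 3. maze.move(dir: south) : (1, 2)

-- 4. maze.sense(dir: south) : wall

-- 5. maze.sense(dir: east) : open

-- 6. stack.push(x: east) : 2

-- 7. maze.move(dir: east) : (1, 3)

-- 8. maze.sense(dir: south) : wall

-- 9. maze.sense(dir: east) : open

-- 10. stack.push(x: east) : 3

-- 11. maze.move(dir: east) : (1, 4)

-- 12. maze.sense(dir: south) : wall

-- 13. maze.sense(dir: east) : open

-- 14. stack.push(x: east) : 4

-- 15. maze.move(dir: east) : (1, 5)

-- 16. maze.sense(dir: south) : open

-- 17. stack.push(x: south) : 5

-- 18. maze.move(dir: south) : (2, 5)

-- 19. maze.sense(dir: south) : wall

-- 20. stack.pop() : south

-- 21. maze.move(dir: north) : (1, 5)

-- 22. maze.sense(dir: north) : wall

-- 23. stack.pop() : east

-- 24. maze.move(dir: west) : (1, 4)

-- 25. maze.sense(dir: north) : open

-- 26. stack.push(x: north) : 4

-- 27. maze.move(dir: north) : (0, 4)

-- 28. maze.sense(dir: west) : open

-- 29. stack.push(x: west) : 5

-- 30. maze.move(dir: west) : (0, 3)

-- 31. stack.pop() : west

-- 32. maze.move(dir: east) : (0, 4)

-- 33. stack.pop() : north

-- 34. maze.move(dir: south) : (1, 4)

-- 35. stack.pop() : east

-- 36. maze.move(dir: west) : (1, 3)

-- 37. stack.pop() : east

-- 38. maze.move(dir: west) : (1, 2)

-- 39. maze.sense(dir: west) : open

-- 40. stack.push(x: west) : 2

-- 41. maze.move(dir: west) : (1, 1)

-- 42. maze.sense(dir: south) : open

-- 43. stack.push(x: south) : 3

-- 44. maze.move(dir: south) : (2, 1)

-- 45. maze.sense(dir: south) : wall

-- 46. maze.sense(dir: west) : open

-- 47. stack.push(x: west) : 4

-- 48. maze.move(dir: west) : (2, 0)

-- 49. maze.sense(dir: south) : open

-- 50. stack.push(x: south) : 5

-- 51. maze.move(dir: south) : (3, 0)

-- 52. maze.sense(dir: south) : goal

-- 53. maze.move(dir: south) : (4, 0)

Answer: (4, 0)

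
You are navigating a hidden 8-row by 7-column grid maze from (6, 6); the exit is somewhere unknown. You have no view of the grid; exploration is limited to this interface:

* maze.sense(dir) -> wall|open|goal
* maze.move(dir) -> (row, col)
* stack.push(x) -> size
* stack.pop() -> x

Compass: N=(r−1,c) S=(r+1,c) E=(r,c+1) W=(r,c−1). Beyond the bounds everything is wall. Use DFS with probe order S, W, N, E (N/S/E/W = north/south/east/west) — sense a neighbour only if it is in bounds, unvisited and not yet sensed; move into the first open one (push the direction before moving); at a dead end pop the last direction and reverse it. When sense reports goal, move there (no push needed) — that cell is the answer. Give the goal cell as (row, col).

Act: maze.sense[dir→south]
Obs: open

Act: stack.push[x→south]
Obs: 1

Act: maze.move[dir→south]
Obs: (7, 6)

Act: maze.sense[dir→west]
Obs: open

Act: stack.push[x→west]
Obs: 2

Act: maze.move[dir→west]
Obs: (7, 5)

Act: maze.sense[dir→west]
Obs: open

Act: stack.push[x→west]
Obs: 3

Act: maze.move[dir→west]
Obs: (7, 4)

Act: maze.sense[dir→west]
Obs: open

Act: stack.push[x→west]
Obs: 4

Act: maze.move[dir→west]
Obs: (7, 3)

Act: maze.sense[dir→west]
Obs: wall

Act: maze.sense[dir→north]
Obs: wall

Act: stack.pop[]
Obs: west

Act: maze.move[dir→east]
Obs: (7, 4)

Act: maze.sense[dir→north]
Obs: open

Act: stack.push[x→north]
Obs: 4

Act: maze.move[dir→north]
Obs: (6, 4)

Act: maze.sense[dir→north]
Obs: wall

Act: maze.sense[dir→east]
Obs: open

Act: stack.push[x→east]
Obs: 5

Act: maze.move[dir→east]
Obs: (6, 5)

Act: maze.sense[dir→north]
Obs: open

Act: stack.push[x→north]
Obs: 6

Act: maze.move[dir→north]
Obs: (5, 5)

Act: maze.sense[dir→north]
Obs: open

Act: stack.push[x→north]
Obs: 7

Act: maze.move[dir→north]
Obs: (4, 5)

Act: maze.sense[dir→west]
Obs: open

Act: stack.push[x→west]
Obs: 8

Act: maze.move[dir→west]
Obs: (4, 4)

Act: maze.sense[dir→west]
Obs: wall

Act: maze.sense[dir→north]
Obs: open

Act: stack.push[x→north]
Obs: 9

Act: maze.move[dir→north]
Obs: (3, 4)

Act: maze.sense[dir→west]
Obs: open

Act: stack.push[x→west]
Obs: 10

Act: maze.move[dir→west]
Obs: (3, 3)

Act: maze.sense[dir→west]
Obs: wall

Act: maze.sense[dir→north]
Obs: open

Act: stack.push[x→north]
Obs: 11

Act: maze.move[dir→north]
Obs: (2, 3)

Act: maze.sense[dir→west]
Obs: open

Act: stack.push[x→west]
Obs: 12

Act: maze.move[dir→west]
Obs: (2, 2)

Act: maze.sense[dir→west]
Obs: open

Act: stack.push[x→west]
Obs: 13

Act: maze.move[dir→west]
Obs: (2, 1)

Act: maze.sense[dir→south]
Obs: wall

Act: maze.sense[dir→west]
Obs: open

Act: stack.push[x→west]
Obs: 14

Act: maze.move[dir→west]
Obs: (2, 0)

Act: maze.sense[dir→south]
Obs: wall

Act: maze.sense[dir→north]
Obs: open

Act: stack.push[x→north]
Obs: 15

Act: maze.move[dir→north]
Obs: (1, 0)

Act: maze.sense[dir→north]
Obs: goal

Act: maze.move[dir→north]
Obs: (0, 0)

Answer: (0, 0)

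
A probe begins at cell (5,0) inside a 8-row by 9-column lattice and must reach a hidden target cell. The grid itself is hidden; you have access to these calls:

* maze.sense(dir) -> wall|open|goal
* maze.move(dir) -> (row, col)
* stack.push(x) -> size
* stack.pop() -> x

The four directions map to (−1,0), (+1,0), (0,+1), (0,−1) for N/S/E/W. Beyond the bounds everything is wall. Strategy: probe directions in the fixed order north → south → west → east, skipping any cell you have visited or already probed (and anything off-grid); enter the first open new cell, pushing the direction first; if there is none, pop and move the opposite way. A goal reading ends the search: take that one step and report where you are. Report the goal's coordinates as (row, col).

>>> sense dir=north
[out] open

>>> push x=north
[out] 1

>>> move dir=north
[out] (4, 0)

>>> sense dir=north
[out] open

>>> push x=north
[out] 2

>>> move dir=north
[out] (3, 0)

>>> sense dir=north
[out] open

>>> push x=north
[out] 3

>>> move dir=north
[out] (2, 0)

>>> sense dir=north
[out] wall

>>> sense dir=east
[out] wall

>>> pop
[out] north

>>> move dir=south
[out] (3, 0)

>>> sense dir=east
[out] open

>>> push x=east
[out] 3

>>> move dir=east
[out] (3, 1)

>>> sense dir=south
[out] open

>>> push x=south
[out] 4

>>> move dir=south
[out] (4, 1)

>>> sense dir=south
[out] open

>>> push x=south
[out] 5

>>> move dir=south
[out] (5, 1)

>>> sense dir=south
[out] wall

>>> sense dir=east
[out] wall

>>> pop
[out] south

>>> move dir=north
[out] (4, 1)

>>> sense dir=east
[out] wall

>>> pop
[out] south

>>> move dir=north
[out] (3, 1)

>>> sense dir=east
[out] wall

>>> pop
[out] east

>>> move dir=west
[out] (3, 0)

>>> pop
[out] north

>>> move dir=south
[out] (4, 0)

>>> pop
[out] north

>>> move dir=south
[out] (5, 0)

>>> sense dir=south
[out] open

>>> push x=south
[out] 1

>>> move dir=south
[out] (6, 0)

>>> sense dir=south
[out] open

>>> push x=south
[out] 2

>>> move dir=south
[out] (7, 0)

>>> sense dir=east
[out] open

>>> push x=east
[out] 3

>>> move dir=east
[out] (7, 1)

>>> sense dir=east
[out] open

>>> push x=east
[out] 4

>>> move dir=east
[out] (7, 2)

>>> sense dir=north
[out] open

>>> push x=north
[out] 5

>>> move dir=north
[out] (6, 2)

>>> sense dir=east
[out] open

>>> push x=east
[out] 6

>>> move dir=east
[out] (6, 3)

>>> sense dir=north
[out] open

>>> push x=north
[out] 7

>>> move dir=north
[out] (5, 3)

>>> sense dir=north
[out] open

>>> push x=north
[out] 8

>>> move dir=north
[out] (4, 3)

>>> sense dir=north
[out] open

>>> push x=north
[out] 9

>>> move dir=north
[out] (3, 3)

>>> sense dir=north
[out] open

>>> push x=north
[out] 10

>>> move dir=north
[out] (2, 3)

>>> sense dir=north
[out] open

>>> push x=north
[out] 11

>>> move dir=north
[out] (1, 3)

>>> sense dir=north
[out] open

>>> push x=north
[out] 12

>>> move dir=north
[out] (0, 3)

>>> sense dir=west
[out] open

>>> push x=west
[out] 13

>>> move dir=west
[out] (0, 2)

>>> sense dir=south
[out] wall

>>> sense dir=west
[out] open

>>> push x=west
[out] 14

>>> move dir=west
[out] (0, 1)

>>> sense dir=south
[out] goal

>>> move dir=south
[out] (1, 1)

Answer: (1, 1)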